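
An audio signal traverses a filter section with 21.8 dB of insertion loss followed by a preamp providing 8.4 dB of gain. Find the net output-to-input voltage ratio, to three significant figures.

0.214

Net gain = (−21.8) + 8.4 = -13.4 dB.
Voltage ratio = 10^(-13.4/20) = 0.214.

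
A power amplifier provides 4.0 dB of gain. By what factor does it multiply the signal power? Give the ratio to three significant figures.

2.51

Power ratio = 10^(dB/10).
10^(4.0/10) = 10^(0.4000) = 2.51.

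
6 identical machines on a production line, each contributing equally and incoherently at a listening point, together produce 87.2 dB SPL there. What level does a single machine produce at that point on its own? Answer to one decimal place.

79.4 dB SPL

6 equal incoherent sources add 10·log₁₀(6) = 7.78 dB over one source.
L_one = 87.2 − 7.78 = 79.4 dB SPL.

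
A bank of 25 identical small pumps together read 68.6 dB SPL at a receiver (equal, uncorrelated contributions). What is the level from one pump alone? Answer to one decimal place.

54.6 dB SPL

25 equal incoherent sources add 10·log₁₀(25) = 13.98 dB over one source.
L_one = 68.6 − 13.98 = 54.6 dB SPL.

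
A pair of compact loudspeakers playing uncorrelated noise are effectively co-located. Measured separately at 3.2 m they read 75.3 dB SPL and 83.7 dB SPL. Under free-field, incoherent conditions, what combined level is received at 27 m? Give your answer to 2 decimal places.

65.76 dB SPL

Combined at 3.2 m: 10·log₁₀(10^(75.3/10)+10^(83.7/10)) = 84.286 dB SPL.
Then apply −20·log₁₀(27/3.2) = -18.524 dB → 65.76 dB SPL.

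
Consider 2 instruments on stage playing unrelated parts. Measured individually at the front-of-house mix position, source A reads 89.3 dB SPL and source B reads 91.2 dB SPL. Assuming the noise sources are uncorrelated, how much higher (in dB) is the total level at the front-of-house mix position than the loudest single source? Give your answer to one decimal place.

2.2 dB

Incoherent sources sum as intensities:
L_total = 10·log₁₀(10^(89.3/10) + 10^(91.2/10)) = 93.36 dB SPL.
Excess over the loudest (91.2 dB): 93.36 − 91.2 = 2.2 dB.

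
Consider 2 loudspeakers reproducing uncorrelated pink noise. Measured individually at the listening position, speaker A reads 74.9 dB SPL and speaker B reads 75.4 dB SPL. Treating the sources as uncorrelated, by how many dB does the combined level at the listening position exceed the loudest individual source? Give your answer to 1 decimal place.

2.8 dB

Uncorrelated sources add in intensity (power), not in dB.
L_total = 10·log₁₀(10^(74.9/10) + 10^(75.4/10)) = 78.17 dB SPL.
Excess over the loudest (75.4 dB): 78.17 − 75.4 = 2.8 dB.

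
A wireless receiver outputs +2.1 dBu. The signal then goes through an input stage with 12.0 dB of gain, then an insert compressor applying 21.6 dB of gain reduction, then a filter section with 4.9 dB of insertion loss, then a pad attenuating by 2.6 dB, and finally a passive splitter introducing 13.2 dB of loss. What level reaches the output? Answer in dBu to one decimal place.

In dB, series stages simply add:
+2.1 + 12.0 − 21.6 − 4.9 − 2.6 − 13.2 = -28.2 dBu.

-28.2 dBu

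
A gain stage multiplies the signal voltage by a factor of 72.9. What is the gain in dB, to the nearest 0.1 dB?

Voltage ratio → dB uses the 20·log₁₀ form:
20·log₁₀(72.9) = 37.3 dB.

37.3 dB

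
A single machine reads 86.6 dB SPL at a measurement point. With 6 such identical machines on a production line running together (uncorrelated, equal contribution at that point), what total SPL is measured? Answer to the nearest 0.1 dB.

94.4 dB SPL

6 equal incoherent sources raise the level by 10·log₁₀(6) = 7.78 dB.
L_total = 86.6 + 7.78 = 94.4 dB SPL.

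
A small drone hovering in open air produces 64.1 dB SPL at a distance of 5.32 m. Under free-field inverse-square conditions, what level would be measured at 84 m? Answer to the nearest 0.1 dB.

40.1 dB SPL

Free-field point source: level drops by 20·log₁₀ of the distance ratio.
ΔL = −20·log₁₀(84/5.32) = -23.97 dB, so L₂ = 64.1 + (-23.97) = 40.1 dB SPL.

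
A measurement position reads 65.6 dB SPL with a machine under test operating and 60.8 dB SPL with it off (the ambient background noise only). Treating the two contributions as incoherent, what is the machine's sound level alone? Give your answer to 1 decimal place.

Background correction is a power subtraction:
L_src = 10·log₁₀(10^(65.6/10) − 10^(60.8/10)) = 10·log₁₀(2429000) = 63.9 dB SPL.

63.9 dB SPL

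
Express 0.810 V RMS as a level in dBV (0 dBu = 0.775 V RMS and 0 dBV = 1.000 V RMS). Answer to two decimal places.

dBV = 20·log₁₀(V / 1.000 V).
20·log₁₀(0.810/1.000) = -1.83 dBV.

-1.83 dBV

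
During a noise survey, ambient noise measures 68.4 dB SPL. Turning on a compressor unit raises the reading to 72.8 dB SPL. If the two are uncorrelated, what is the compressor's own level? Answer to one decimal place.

70.8 dB SPL

Background correction is a power subtraction:
L_src = 10·log₁₀(10^(72.8/10) − 10^(68.4/10)) = 10·log₁₀(12140000) = 70.8 dB SPL.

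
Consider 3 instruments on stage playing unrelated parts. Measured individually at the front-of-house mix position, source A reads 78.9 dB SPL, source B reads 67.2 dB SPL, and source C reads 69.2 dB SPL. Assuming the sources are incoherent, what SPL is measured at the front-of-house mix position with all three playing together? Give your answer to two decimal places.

79.60 dB SPL

Uncorrelated sources add in intensity (power), not in dB.
L_total = 10·log₁₀(10^(78.9/10) + 10^(67.2/10) + 10^(69.2/10)) = 10·log₁₀(91190000) = 79.60 dB SPL.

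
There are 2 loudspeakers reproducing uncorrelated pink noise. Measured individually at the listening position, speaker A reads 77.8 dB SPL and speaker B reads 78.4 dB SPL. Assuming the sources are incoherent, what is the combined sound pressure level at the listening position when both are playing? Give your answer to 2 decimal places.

Uncorrelated sources add in intensity (power), not in dB.
L_total = 10·log₁₀(10^(77.8/10) + 10^(78.4/10)) = 10·log₁₀(129400000) = 81.12 dB SPL.

81.12 dB SPL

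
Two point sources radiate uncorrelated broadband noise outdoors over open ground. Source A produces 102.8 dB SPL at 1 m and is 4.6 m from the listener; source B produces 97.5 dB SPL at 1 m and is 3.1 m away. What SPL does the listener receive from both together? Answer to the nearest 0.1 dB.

At the listener: L_A = 102.8 − 20·log₁₀(4.6) = 89.54 dB; L_B = 97.5 − 20·log₁₀(3.1) = 87.67 dB.
Combined: 10·log₁₀(10^(89.54/10)+10^(87.67/10)) = 91.7 dB SPL.

91.7 dB SPL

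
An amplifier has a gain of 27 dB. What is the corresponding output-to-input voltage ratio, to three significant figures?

22.4

Voltage ratio = 10^(dB/20).
10^(27/20) = 10^(1.350) = 22.4.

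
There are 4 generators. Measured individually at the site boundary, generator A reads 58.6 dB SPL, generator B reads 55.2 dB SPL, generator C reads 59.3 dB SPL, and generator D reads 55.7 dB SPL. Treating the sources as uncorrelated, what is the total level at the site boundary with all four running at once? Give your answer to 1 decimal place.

63.6 dB SPL

Incoherent sources sum as intensities:
L_total = 10·log₁₀(10^(58.6/10) + 10^(55.2/10) + 10^(59.3/10) + 10^(55.7/10)) = 10·log₁₀(2278000) = 63.6 dB SPL.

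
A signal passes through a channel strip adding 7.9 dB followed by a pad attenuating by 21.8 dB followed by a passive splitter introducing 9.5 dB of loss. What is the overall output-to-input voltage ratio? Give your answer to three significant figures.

Net gain = 7.9 + (−21.8) + (−9.5) = -23.4 dB.
Voltage ratio = 10^(-23.4/20) = 0.0676.

0.0676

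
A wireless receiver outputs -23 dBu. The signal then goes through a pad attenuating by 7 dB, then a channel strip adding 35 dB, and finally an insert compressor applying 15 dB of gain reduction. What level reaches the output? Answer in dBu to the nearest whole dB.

-10 dBu

Gain stages sum in dB:
-23 − 7 + 35 − 15 = -10 dBu.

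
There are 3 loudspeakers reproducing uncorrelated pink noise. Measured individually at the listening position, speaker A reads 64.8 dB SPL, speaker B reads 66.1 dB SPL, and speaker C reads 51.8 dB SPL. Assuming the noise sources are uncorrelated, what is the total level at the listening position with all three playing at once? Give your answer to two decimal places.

68.60 dB SPL

Add the sources as powers (linear), then convert back to dB:
L_total = 10·log₁₀(10^(64.8/10) + 10^(66.1/10) + 10^(51.8/10)) = 10·log₁₀(7245000) = 68.60 dB SPL.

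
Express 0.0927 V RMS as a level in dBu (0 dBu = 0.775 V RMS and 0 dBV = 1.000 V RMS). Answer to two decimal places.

-18.44 dBu

dBu = 20·log₁₀(V / 0.775 V).
20·log₁₀(0.0927/0.775) = -18.44 dBu.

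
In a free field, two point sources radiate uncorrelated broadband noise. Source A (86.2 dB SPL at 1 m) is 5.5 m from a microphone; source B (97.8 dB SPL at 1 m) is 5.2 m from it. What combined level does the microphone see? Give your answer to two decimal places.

At the listener: L_A = 86.2 − 20·log₁₀(5.5) = 71.393 dB; L_B = 97.8 − 20·log₁₀(5.2) = 83.480 dB.
Combined: 10·log₁₀(10^(71.393/10)+10^(83.480/10)) = 83.74 dB SPL.

83.74 dB SPL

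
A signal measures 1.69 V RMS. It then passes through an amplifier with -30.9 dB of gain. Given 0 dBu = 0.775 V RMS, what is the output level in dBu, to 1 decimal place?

-24.1 dBu

Input level: 20·log₁₀(1.69/0.775) = 6.77 dBu.
Output: 6.77 − 30.9 = -24.1 dBu.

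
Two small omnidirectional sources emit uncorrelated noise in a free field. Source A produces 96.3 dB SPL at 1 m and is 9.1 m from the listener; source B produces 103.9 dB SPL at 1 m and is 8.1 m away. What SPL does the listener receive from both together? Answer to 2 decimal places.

86.29 dB SPL

At the listener: L_A = 96.3 − 20·log₁₀(9.1) = 77.119 dB; L_B = 103.9 − 20·log₁₀(8.1) = 85.730 dB.
Combined: 10·log₁₀(10^(77.119/10)+10^(85.730/10)) = 86.29 dB SPL.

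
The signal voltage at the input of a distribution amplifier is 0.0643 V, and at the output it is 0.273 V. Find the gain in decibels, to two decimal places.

12.56 dB

For a voltage ratio, dB = 20·log₁₀(V₂/V₁).
20·log₁₀(0.273/0.0643) = 20·log₁₀(4.246) = 12.56 dB.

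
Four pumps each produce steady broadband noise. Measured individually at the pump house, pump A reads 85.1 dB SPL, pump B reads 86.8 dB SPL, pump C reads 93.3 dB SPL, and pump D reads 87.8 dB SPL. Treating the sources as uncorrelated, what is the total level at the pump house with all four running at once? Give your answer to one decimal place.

Add the sources as powers (linear), then convert back to dB:
L_total = 10·log₁₀(10^(85.1/10) + 10^(86.8/10) + 10^(93.3/10) + 10^(87.8/10)) = 10·log₁₀(3543000000) = 95.5 dB SPL.

95.5 dB SPL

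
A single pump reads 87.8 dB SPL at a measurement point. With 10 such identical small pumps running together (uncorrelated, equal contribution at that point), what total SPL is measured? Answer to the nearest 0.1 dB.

97.8 dB SPL

10 equal incoherent sources raise the level by 10·log₁₀(10) = 10.00 dB.
L_total = 87.8 + 10.00 = 97.8 dB SPL.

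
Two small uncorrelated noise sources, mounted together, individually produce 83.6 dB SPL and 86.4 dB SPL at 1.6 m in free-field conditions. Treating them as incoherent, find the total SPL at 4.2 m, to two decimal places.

Combined at 1.6 m: 10·log₁₀(10^(83.6/10)+10^(86.4/10)) = 88.232 dB SPL.
Then apply −20·log₁₀(4.2/1.6) = -8.383 dB → 79.85 dB SPL.

79.85 dB SPL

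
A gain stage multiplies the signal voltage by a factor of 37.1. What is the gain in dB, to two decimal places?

Voltage is an amplitude quantity, so gain = 20·log₁₀(V_out/V_in).
20·log₁₀(37.1) = 31.39 dB.

31.39 dB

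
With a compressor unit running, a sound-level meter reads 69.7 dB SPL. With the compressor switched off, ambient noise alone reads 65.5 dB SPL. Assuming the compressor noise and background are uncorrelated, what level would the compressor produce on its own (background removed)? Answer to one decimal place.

Subtract intensities: L_src = 10·log₁₀(10^(L_total/10) − 10^(L_bg/10)).
L_src = 10·log₁₀(10^(69.7/10) − 10^(65.5/10)) = 10·log₁₀(5784000) = 67.6 dB SPL.

67.6 dB SPL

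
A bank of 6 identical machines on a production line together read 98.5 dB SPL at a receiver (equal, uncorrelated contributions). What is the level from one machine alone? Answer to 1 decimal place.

90.7 dB SPL

6 equal incoherent sources add 10·log₁₀(6) = 7.78 dB over one source.
L_one = 98.5 − 7.78 = 90.7 dB SPL.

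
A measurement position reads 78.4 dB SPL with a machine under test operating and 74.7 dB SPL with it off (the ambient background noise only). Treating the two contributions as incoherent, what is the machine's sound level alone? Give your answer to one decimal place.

76.0 dB SPL

Subtract intensities: L_src = 10·log₁₀(10^(L_total/10) − 10^(L_bg/10)).
L_src = 10·log₁₀(10^(78.4/10) − 10^(74.7/10)) = 10·log₁₀(39670000) = 76.0 dB SPL.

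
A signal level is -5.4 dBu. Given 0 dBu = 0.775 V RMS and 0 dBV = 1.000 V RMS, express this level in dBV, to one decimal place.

-7.6 dBV

The offset between the scales is 20·log₁₀(0.775/1.000) = −2.214 dB.
So dBV = -5.4 − 2.214 = -7.6 dBV.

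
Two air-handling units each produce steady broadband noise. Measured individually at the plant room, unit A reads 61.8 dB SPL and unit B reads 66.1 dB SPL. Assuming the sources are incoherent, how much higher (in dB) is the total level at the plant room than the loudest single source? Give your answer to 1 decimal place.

Uncorrelated sources add in intensity (power), not in dB.
L_total = 10·log₁₀(10^(61.8/10) + 10^(66.1/10)) = 67.47 dB SPL.
Excess over the loudest (66.1 dB): 67.47 − 66.1 = 1.4 dB.

1.4 dB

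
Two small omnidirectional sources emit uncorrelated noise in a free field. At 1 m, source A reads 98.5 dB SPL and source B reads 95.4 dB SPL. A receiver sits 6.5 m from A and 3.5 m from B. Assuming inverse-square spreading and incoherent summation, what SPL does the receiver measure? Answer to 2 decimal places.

At the listener: L_A = 98.5 − 20·log₁₀(6.5) = 82.242 dB; L_B = 95.4 − 20·log₁₀(3.5) = 84.519 dB.
Combined: 10·log₁₀(10^(82.242/10)+10^(84.519/10)) = 86.54 dB SPL.

86.54 dB SPL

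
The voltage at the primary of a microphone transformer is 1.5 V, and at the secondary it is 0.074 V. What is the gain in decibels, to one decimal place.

Voltage is an amplitude quantity, so gain = 20·log₁₀(V_out/V_in).
20·log₁₀(0.074/1.5) = 20·log₁₀(0.04933) = -26.1 dB.

-26.1 dB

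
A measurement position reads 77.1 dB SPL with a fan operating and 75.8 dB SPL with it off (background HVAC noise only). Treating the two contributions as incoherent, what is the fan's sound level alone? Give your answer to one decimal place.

Subtract intensities: L_src = 10·log₁₀(10^(L_total/10) − 10^(L_bg/10)).
L_src = 10·log₁₀(10^(77.1/10) − 10^(75.8/10)) = 10·log₁₀(13270000) = 71.2 dB SPL.

71.2 dB SPL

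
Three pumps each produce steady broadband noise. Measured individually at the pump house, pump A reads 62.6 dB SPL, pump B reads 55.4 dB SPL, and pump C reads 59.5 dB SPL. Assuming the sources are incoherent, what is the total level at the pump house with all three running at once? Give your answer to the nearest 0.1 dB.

64.9 dB SPL

Uncorrelated sources add in intensity (power), not in dB.
L_total = 10·log₁₀(10^(62.6/10) + 10^(55.4/10) + 10^(59.5/10)) = 10·log₁₀(3058000) = 64.9 dB SPL.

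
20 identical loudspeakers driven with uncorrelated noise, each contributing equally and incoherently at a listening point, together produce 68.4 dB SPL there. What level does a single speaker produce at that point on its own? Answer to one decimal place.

20 equal incoherent sources add 10·log₁₀(20) = 13.01 dB over one source.
L_one = 68.4 − 13.01 = 55.4 dB SPL.

55.4 dB SPL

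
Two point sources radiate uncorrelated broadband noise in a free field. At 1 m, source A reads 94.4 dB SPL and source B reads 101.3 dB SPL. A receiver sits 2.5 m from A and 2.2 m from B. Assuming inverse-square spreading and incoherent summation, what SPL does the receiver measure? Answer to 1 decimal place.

At the listener: L_A = 94.4 − 20·log₁₀(2.5) = 86.44 dB; L_B = 101.3 − 20·log₁₀(2.2) = 94.45 dB.
Combined: 10·log₁₀(10^(86.44/10)+10^(94.45/10)) = 95.1 dB SPL.

95.1 dB SPL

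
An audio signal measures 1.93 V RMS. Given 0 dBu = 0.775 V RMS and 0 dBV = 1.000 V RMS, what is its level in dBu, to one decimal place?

dBu = 20·log₁₀(V / 0.775 V).
20·log₁₀(1.93/0.775) = +7.9 dBu.

+7.9 dBu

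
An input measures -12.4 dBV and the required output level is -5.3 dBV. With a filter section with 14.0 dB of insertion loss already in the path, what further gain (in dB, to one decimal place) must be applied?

21.1 dB

The required make-up gain is the shortfall in the dB sum.
G = -5.3 − (-12.4) + 14.0 = 21.1 dB.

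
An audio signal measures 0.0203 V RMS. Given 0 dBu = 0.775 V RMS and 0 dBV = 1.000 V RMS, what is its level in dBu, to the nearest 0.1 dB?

dBu = 20·log₁₀(V / 0.775 V).
20·log₁₀(0.0203/0.775) = -31.6 dBu.

-31.6 dBu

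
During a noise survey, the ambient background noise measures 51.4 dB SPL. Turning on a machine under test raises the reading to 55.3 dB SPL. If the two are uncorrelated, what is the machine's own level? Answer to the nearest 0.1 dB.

53.0 dB SPL

Background correction is a power subtraction:
L_src = 10·log₁₀(10^(55.3/10) − 10^(51.4/10)) = 10·log₁₀(200800) = 53.0 dB SPL.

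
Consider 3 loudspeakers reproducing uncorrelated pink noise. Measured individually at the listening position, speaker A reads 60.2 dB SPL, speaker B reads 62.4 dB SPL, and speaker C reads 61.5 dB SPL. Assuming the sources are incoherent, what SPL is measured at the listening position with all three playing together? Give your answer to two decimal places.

Incoherent sources sum as intensities:
L_total = 10·log₁₀(10^(60.2/10) + 10^(62.4/10) + 10^(61.5/10)) = 10·log₁₀(4197000) = 66.23 dB SPL.

66.23 dB SPL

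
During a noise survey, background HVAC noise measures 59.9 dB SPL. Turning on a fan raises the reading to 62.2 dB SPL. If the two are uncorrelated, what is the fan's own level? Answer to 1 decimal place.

58.3 dB SPL

Background correction is a power subtraction:
L_src = 10·log₁₀(10^(62.2/10) − 10^(59.9/10)) = 10·log₁₀(682300) = 58.3 dB SPL.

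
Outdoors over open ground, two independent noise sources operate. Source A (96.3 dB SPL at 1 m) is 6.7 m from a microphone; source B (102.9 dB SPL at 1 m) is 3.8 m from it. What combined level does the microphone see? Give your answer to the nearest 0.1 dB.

At the listener: L_A = 96.3 − 20·log₁₀(6.7) = 79.78 dB; L_B = 102.9 − 20·log₁₀(3.8) = 91.30 dB.
Combined: 10·log₁₀(10^(79.78/10)+10^(91.30/10)) = 91.6 dB SPL.

91.6 dB SPL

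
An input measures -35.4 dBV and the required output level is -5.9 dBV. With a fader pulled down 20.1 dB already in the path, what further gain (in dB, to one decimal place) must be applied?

The required make-up gain is the shortfall in the dB sum.
G = -5.9 − (-35.4) + 20.1 = 49.6 dB.

49.6 dB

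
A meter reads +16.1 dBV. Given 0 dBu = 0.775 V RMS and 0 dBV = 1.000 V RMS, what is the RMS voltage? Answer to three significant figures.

6.38 V

V = 1.000 V × 10^(+16.1/20).
= 1.000 × 6.383 = 6.38 V.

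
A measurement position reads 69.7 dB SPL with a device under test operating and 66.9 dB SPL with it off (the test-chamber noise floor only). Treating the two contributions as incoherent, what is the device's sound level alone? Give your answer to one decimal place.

Subtract intensities: L_src = 10·log₁₀(10^(L_total/10) − 10^(L_bg/10)).
L_src = 10·log₁₀(10^(69.7/10) − 10^(66.9/10)) = 10·log₁₀(4435000) = 66.5 dB SPL.

66.5 dB SPL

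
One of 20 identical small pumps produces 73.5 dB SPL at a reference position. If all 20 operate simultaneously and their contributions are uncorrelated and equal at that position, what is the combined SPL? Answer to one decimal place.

20 equal incoherent sources raise the level by 10·log₁₀(20) = 13.01 dB.
L_total = 73.5 + 13.01 = 86.5 dB SPL.

86.5 dB SPL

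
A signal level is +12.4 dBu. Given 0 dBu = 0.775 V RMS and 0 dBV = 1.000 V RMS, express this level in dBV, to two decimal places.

+10.19 dBV

The offset between the scales is 20·log₁₀(0.775/1.000) = −2.214 dB.
So dBV = +12.4 − 2.214 = +10.19 dBV.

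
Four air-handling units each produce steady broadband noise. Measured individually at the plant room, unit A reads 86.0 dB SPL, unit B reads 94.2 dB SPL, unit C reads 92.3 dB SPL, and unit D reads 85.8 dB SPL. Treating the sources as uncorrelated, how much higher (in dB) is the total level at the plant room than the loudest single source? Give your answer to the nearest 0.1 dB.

2.9 dB

Uncorrelated sources add in intensity (power), not in dB.
L_total = 10·log₁₀(10^(86.0/10) + 10^(94.2/10) + 10^(92.3/10) + 10^(85.8/10)) = 97.08 dB SPL.
Excess over the loudest (94.2 dB): 97.08 − 94.2 = 2.9 dB.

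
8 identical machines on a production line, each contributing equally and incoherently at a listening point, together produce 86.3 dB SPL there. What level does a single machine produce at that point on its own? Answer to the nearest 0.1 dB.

77.3 dB SPL

8 equal incoherent sources add 10·log₁₀(8) = 9.03 dB over one source.
L_one = 86.3 − 9.03 = 77.3 dB SPL.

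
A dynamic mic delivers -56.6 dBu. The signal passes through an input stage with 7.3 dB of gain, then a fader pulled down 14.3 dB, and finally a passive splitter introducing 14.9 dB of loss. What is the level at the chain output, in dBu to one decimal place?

Cascaded gains and losses add directly in dB.
-56.6 + 7.3 − 14.3 − 14.9 = -78.5 dBu.

-78.5 dBu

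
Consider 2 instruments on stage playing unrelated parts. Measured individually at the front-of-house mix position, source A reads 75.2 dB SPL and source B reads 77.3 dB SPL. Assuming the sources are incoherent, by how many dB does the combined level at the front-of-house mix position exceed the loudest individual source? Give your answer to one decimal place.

Uncorrelated sources add in intensity (power), not in dB.
L_total = 10·log₁₀(10^(75.2/10) + 10^(77.3/10)) = 79.39 dB SPL.
Excess over the loudest (77.3 dB): 79.39 − 77.3 = 2.1 dB.

2.1 dB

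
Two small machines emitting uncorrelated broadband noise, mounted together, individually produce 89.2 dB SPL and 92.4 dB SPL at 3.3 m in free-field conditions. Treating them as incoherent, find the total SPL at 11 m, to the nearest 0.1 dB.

83.6 dB SPL

Combined at 3.3 m: 10·log₁₀(10^(89.2/10)+10^(92.4/10)) = 94.10 dB SPL.
Then apply −20·log₁₀(11/3.3) = -10.46 dB → 83.6 dB SPL.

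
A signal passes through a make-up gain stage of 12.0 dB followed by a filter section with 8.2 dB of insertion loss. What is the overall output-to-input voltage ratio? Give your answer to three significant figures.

Net gain = 12.0 + (−8.2) = 3.8 dB.
Voltage ratio = 10^(3.8/20) = 1.55.

1.55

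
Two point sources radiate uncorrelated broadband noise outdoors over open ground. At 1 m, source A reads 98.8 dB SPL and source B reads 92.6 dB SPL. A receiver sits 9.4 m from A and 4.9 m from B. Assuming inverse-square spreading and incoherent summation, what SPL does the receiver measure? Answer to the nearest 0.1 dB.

82.1 dB SPL

At the listener: L_A = 98.8 − 20·log₁₀(9.4) = 79.34 dB; L_B = 92.6 − 20·log₁₀(4.9) = 78.80 dB.
Combined: 10·log₁₀(10^(79.34/10)+10^(78.80/10)) = 82.1 dB SPL.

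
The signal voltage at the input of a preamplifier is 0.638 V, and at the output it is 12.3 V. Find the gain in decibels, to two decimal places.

25.70 dB

For a voltage ratio, dB = 20·log₁₀(V₂/V₁).
20·log₁₀(12.3/0.638) = 20·log₁₀(19.28) = 25.70 dB.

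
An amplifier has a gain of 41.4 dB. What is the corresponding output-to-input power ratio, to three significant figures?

13800

Power ratio = 10^(dB/10).
10^(41.4/10) = 10^(4.140) = 13800.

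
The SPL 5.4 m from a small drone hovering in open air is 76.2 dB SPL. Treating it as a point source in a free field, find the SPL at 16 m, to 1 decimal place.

66.8 dB SPL

For a point source in a free field, ΔL = −20·log₁₀(d₂/d₁).
ΔL = −20·log₁₀(16/5.4) = -9.43 dB, so L₂ = 76.2 + (-9.43) = 66.8 dB SPL.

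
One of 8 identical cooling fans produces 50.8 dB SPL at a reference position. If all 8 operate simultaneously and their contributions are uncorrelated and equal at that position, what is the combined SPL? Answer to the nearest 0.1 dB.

8 equal incoherent sources raise the level by 10·log₁₀(8) = 9.03 dB.
L_total = 50.8 + 9.03 = 59.8 dB SPL.

59.8 dB SPL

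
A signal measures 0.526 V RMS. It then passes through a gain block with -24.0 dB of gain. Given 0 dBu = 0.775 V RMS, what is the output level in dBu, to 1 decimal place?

Input level: 20·log₁₀(0.526/0.775) = -3.37 dBu.
Output: -3.37 − 24.0 = -27.4 dBu.

-27.4 dBu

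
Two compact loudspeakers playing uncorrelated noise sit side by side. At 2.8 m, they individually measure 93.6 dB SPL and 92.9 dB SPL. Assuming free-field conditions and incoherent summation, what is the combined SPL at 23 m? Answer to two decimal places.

77.98 dB SPL

Combined at 2.8 m: 10·log₁₀(10^(93.6/10)+10^(92.9/10)) = 96.274 dB SPL.
Then apply −20·log₁₀(23/2.8) = -18.291 dB → 77.98 dB SPL.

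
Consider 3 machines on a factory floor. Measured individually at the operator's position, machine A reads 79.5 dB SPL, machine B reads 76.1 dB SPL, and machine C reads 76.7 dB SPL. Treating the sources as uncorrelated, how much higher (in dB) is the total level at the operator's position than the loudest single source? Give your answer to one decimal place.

3.0 dB

Uncorrelated sources add in intensity (power), not in dB.
L_total = 10·log₁₀(10^(79.5/10) + 10^(76.1/10) + 10^(76.7/10)) = 82.47 dB SPL.
Excess over the loudest (79.5 dB): 82.47 − 79.5 = 3.0 dB.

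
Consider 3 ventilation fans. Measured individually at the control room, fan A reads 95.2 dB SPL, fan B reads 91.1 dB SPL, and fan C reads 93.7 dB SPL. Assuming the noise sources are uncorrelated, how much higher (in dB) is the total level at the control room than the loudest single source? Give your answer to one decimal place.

3.2 dB

Add the sources as powers (linear), then convert back to dB:
L_total = 10·log₁₀(10^(95.2/10) + 10^(91.1/10) + 10^(93.7/10)) = 98.42 dB SPL.
Excess over the loudest (95.2 dB): 98.42 − 95.2 = 3.2 dB.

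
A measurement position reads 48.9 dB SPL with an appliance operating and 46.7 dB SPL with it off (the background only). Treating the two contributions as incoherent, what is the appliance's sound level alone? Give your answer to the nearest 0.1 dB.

Subtract intensities: L_src = 10·log₁₀(10^(L_total/10) − 10^(L_bg/10)).
L_src = 10·log₁₀(10^(48.9/10) − 10^(46.7/10)) = 10·log₁₀(30850) = 44.9 dB SPL.

44.9 dB SPL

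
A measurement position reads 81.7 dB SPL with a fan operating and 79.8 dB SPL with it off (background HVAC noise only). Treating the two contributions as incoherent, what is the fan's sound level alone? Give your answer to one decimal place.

77.2 dB SPL

Background correction is a power subtraction:
L_src = 10·log₁₀(10^(81.7/10) − 10^(79.8/10)) = 10·log₁₀(52410000) = 77.2 dB SPL.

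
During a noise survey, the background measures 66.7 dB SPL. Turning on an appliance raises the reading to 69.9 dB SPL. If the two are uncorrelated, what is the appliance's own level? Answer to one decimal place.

Remove the background by subtracting linear intensities:
L_src = 10·log₁₀(10^(69.9/10) − 10^(66.7/10)) = 10·log₁₀(5095000) = 67.1 dB SPL.

67.1 dB SPL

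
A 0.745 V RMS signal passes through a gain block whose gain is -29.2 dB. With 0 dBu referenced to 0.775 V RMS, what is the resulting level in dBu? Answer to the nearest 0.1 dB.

-29.5 dBu

Input level: 20·log₁₀(0.745/0.775) = -0.34 dBu.
Output: -0.34 − 29.2 = -29.5 dBu.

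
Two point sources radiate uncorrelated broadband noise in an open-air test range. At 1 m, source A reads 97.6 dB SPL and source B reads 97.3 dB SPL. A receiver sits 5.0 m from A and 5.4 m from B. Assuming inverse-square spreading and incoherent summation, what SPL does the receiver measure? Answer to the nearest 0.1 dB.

At the listener: L_A = 97.6 − 20·log₁₀(5.0) = 83.62 dB; L_B = 97.3 − 20·log₁₀(5.4) = 82.65 dB.
Combined: 10·log₁₀(10^(83.62/10)+10^(82.65/10)) = 86.2 dB SPL.

86.2 dB SPL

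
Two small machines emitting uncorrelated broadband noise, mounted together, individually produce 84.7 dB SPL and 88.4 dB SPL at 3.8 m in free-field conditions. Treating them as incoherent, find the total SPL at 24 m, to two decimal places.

Combined at 3.8 m: 10·log₁₀(10^(84.7/10)+10^(88.4/10)) = 89.943 dB SPL.
Then apply −20·log₁₀(24/3.8) = -16.009 dB → 73.93 dB SPL.

73.93 dB SPL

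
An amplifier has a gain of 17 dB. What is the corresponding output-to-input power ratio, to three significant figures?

50.1

Power ratio = 10^(dB/10).
10^(17/10) = 10^(1.700) = 50.1.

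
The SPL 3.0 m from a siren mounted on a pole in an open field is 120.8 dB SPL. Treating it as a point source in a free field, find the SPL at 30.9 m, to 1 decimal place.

For a point source in a free field, ΔL = −20·log₁₀(d₂/d₁).
ΔL = −20·log₁₀(30.9/3.0) = -20.26 dB, so L₂ = 120.8 + (-20.26) = 100.5 dB SPL.

100.5 dB SPL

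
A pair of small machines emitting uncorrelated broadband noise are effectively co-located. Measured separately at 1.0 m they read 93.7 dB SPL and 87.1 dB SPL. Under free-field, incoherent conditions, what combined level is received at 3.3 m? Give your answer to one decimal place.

84.2 dB SPL

Combined at 1.0 m: 10·log₁₀(10^(93.7/10)+10^(87.1/10)) = 94.56 dB SPL.
Then apply −20·log₁₀(3.3/1.0) = -10.37 dB → 84.2 dB SPL.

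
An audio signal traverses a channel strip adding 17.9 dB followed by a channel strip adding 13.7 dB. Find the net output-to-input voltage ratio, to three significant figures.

Net gain = 17.9 + 13.7 = 31.6 dB.
Voltage ratio = 10^(31.6/20) = 38.0.

38.0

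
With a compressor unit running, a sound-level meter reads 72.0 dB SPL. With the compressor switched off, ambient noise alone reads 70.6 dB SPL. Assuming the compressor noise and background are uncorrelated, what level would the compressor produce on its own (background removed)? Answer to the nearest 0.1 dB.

66.4 dB SPL

Subtract intensities: L_src = 10·log₁₀(10^(L_total/10) − 10^(L_bg/10)).
L_src = 10·log₁₀(10^(72.0/10) − 10^(70.6/10)) = 10·log₁₀(4367000) = 66.4 dB SPL.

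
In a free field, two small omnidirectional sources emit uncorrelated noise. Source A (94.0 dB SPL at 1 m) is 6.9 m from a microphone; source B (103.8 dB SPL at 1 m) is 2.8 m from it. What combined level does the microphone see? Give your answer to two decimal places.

At the listener: L_A = 94.0 − 20·log₁₀(6.9) = 77.223 dB; L_B = 103.8 − 20·log₁₀(2.8) = 94.857 dB.
Combined: 10·log₁₀(10^(77.223/10)+10^(94.857/10)) = 94.93 dB SPL.

94.93 dB SPL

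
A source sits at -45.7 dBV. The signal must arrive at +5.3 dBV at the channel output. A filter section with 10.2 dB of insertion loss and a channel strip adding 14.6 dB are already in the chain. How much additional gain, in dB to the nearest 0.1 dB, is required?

46.6 dB

The required make-up gain is the shortfall in the dB sum.
G = +5.3 − (-45.7) + 10.2 − 14.6 = 46.6 dB.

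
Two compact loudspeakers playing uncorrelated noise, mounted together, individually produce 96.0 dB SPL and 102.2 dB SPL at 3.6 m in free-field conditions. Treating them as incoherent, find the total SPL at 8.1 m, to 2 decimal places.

Combined at 3.6 m: 10·log₁₀(10^(96.0/10)+10^(102.2/10)) = 103.134 dB SPL.
Then apply −20·log₁₀(8.1/3.6) = -7.044 dB → 96.09 dB SPL.

96.09 dB SPL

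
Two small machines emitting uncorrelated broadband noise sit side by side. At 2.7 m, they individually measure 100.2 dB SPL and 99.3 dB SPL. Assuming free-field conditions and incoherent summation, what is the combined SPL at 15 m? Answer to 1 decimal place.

Combined at 2.7 m: 10·log₁₀(10^(100.2/10)+10^(99.3/10)) = 102.78 dB SPL.
Then apply −20·log₁₀(15/2.7) = -14.89 dB → 87.9 dB SPL.

87.9 dB SPL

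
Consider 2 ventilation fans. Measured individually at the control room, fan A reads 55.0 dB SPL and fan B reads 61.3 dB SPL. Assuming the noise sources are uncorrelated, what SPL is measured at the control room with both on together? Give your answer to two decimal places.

62.21 dB SPL

Uncorrelated sources add in intensity (power), not in dB.
L_total = 10·log₁₀(10^(55.0/10) + 10^(61.3/10)) = 10·log₁₀(1665000) = 62.21 dB SPL.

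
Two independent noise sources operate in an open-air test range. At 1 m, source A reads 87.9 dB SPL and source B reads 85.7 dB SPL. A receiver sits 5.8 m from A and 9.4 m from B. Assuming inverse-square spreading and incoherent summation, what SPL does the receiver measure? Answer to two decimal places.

At the listener: L_A = 87.9 − 20·log₁₀(5.8) = 72.631 dB; L_B = 85.7 − 20·log₁₀(9.4) = 66.237 dB.
Combined: 10·log₁₀(10^(72.631/10)+10^(66.237/10)) = 73.53 dB SPL.

73.53 dB SPL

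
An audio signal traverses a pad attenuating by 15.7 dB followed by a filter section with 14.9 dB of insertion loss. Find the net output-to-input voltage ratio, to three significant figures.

Net gain = (−15.7) + (−14.9) = -30.6 dB.
Voltage ratio = 10^(-30.6/20) = 0.0295.

0.0295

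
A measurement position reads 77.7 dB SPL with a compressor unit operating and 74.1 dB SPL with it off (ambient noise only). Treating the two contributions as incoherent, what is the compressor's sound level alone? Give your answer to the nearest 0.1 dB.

75.2 dB SPL

Subtract intensities: L_src = 10·log₁₀(10^(L_total/10) − 10^(L_bg/10)).
L_src = 10·log₁₀(10^(77.7/10) − 10^(74.1/10)) = 10·log₁₀(33180000) = 75.2 dB SPL.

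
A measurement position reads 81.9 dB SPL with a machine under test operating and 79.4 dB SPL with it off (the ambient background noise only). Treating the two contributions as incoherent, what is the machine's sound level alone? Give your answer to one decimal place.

78.3 dB SPL

Background correction is a power subtraction:
L_src = 10·log₁₀(10^(81.9/10) − 10^(79.4/10)) = 10·log₁₀(67790000) = 78.3 dB SPL.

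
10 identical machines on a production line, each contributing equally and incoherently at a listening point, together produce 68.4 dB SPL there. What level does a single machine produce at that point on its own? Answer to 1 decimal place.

10 equal incoherent sources add 10·log₁₀(10) = 10.00 dB over one source.
L_one = 68.4 − 10.00 = 58.4 dB SPL.

58.4 dB SPL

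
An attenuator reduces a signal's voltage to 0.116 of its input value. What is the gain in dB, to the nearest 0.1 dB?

For a voltage ratio, dB = 20·log₁₀(V₂/V₁).
20·log₁₀(0.116) = -18.7 dB.

-18.7 dB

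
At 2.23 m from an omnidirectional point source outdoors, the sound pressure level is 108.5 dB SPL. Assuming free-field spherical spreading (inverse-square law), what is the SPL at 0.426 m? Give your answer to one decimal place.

122.9 dB SPL

Inverse-square spreading gives ΔL = −20·log₁₀(d₂/d₁).
ΔL = −20·log₁₀(0.426/2.23) = 14.38 dB, so L₂ = 108.5 + (14.38) = 122.9 dB SPL.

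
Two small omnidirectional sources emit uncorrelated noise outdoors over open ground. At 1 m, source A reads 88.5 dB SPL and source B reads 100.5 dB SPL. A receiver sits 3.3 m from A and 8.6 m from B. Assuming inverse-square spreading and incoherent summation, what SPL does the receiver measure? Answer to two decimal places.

At the listener: L_A = 88.5 − 20·log₁₀(3.3) = 78.130 dB; L_B = 100.5 − 20·log₁₀(8.6) = 81.810 dB.
Combined: 10·log₁₀(10^(78.130/10)+10^(81.810/10)) = 83.36 dB SPL.

83.36 dB SPL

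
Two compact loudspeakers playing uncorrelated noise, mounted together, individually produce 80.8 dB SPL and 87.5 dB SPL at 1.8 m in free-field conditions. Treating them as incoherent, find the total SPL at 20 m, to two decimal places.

67.43 dB SPL

Combined at 1.8 m: 10·log₁₀(10^(80.8/10)+10^(87.5/10)) = 88.341 dB SPL.
Then apply −20·log₁₀(20/1.8) = -20.915 dB → 67.43 dB SPL.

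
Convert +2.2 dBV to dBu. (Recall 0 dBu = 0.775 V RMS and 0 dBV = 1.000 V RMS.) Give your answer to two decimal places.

+4.41 dBu

The offset between the scales is 20·log₁₀(0.775/1.000) = −2.214 dB.
So dBu = +2.2 + 2.214 = +4.41 dBu.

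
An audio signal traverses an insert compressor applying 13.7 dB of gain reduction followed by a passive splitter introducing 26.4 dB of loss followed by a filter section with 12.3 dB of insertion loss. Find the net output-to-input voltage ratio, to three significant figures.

0.00240

Net gain = (−13.7) + (−26.4) + (−12.3) = -52.4 dB.
Voltage ratio = 10^(-52.4/20) = 0.00240.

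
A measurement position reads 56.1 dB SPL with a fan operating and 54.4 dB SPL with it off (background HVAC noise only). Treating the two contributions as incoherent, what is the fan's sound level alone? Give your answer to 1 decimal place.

Remove the background by subtracting linear intensities:
L_src = 10·log₁₀(10^(56.1/10) − 10^(54.4/10)) = 10·log₁₀(132000) = 51.2 dB SPL.

51.2 dB SPL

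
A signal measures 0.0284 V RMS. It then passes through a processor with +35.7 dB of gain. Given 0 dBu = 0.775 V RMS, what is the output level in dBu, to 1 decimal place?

+7.0 dBu

Input level: 20·log₁₀(0.0284/0.775) = -28.72 dBu.
Output: -28.72 + 35.7 = +7.0 dBu.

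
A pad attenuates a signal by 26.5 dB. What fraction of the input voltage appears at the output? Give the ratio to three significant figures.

0.0473

Voltage ratio = 10^(dB/20).
10^(-26.5/20) = 10^(-1.325) = 0.0473.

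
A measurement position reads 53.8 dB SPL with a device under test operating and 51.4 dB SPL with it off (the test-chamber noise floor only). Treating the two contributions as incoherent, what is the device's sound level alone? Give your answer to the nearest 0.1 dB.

50.1 dB SPL

Subtract intensities: L_src = 10·log₁₀(10^(L_total/10) − 10^(L_bg/10)).
L_src = 10·log₁₀(10^(53.8/10) − 10^(51.4/10)) = 10·log₁₀(101800) = 50.1 dB SPL.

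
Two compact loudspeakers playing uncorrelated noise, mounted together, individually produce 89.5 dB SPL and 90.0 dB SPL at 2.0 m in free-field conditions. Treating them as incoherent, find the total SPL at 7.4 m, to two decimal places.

Combined at 2.0 m: 10·log₁₀(10^(89.5/10)+10^(90.0/10)) = 92.767 dB SPL.
Then apply −20·log₁₀(7.4/2.0) = -11.364 dB → 81.40 dB SPL.

81.40 dB SPL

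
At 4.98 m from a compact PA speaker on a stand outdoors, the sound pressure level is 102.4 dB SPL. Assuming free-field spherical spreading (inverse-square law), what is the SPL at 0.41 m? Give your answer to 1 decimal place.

For a point source in a free field, ΔL = −20·log₁₀(d₂/d₁).
ΔL = −20·log₁₀(0.41/4.98) = 21.69 dB, so L₂ = 102.4 + (21.69) = 124.1 dB SPL.

124.1 dB SPL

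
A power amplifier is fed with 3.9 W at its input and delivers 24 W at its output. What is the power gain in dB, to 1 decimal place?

For a power ratio, dB = 10·log₁₀(P₂/P₁).
10·log₁₀(24/3.9) = 10·log₁₀(6.154) = 7.9 dB.

7.9 dB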